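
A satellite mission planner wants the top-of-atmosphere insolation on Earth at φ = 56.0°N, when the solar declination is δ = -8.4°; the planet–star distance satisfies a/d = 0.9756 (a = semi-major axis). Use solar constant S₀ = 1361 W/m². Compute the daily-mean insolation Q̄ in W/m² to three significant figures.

Q̄ ≈ 155 W/m²

cos H₀ = −tan(+56.0°) tan(-8.400°) = 0.2189, H₀ = 1.3501 rad.
Bracket: H₀ sin φ sin δ + cos φ cos δ sin H₀ = 1.3501×0.82904×-0.14608 + 0.55919×0.98927×0.97574 = -0.163505 + 0.539770 = 0.376265.
Inverse-square distance factor (a/d)² = 0.9756² = 0.951795.
Q̄ = (S₀/π) × 0.951795 × [bracket] = (1361/π) × 0.951795 × 0.376265 = 155.1 W/m².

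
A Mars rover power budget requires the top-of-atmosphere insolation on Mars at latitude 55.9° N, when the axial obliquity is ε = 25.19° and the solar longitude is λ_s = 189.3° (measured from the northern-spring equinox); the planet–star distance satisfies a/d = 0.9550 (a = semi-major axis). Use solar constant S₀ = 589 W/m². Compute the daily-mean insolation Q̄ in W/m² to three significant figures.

Q̄ ≈ 80.8 W/m²

Solar declination: sin δ = sin ε · sin λ_s = sin 25.19° × sin 189.3° = -0.06878, so δ = -3.944°.
cos H₀ = −tan(+55.9°) tan(-3.944°) = 0.1018, H₀ = 1.4688 rad.
Bracket: H₀ sin φ sin δ + cos φ cos δ sin H₀ = 1.4688×0.82806×-0.06878 + 0.56064×0.99763×0.99480 = -0.083654 + 0.556403 = 0.472749.
Inverse-square distance factor (a/d)² = 0.9550² = 0.912025.
Q̄ = (S₀/π) × 0.912025 × [bracket] = (589/π) × 0.912025 × 0.472749 = 80.84 W/m².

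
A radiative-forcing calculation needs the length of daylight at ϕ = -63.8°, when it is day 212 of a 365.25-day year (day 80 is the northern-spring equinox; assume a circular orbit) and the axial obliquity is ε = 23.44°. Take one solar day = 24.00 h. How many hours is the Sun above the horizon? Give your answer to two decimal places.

Solar longitude: L_s = 360° × (212 − 80)/365.25 = 130.103°.
sin δ = sin 23.44° × sin 130.103° = 0.30427, so δ = +17.714°.
cos h₀ = −tan ϕ · tan δ = −tan(-63.8°) × tan(+17.714°) = 0.6491, so h₀ = 0.8644 rad = 49.52°.
Daylight = 2h₀/(2π) × 24.00 h = (0.8644/π) × 24.00 = 6.60 h.

6.60 h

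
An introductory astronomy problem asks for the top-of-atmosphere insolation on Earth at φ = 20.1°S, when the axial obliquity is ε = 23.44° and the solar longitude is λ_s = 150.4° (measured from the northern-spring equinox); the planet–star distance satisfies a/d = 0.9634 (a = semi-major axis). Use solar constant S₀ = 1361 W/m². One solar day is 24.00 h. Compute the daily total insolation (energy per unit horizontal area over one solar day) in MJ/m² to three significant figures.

28.4 MJ/m²

Solar declination: sin δ = sin ε · sin λ_s = sin 23.44° × sin 150.4° = 0.19648, so δ = +11.331°.
cos H₀ = −tan(-20.1°) tan(+11.331°) = 0.0733, H₀ = 1.4974 rad.
Bracket: H₀ sin φ sin δ + cos φ cos δ sin H₀ = 1.4974×-0.34366×0.19648 + 0.93909×0.98051×0.99731 = -0.101108 + 0.918310 = 0.817202.
Inverse-square distance factor (a/d)² = 0.9634² = 0.928140.
Q̄ = (S₀/π) × 0.928140 × [bracket] = (1361/π) × 0.928140 × 0.817202 = 328.59 W/m².
Daily total = Q̄ × 24.00 h × 3600 s/h = 328.59 × 24.00 × 3600 / 10⁶ = 28.39 MJ/m².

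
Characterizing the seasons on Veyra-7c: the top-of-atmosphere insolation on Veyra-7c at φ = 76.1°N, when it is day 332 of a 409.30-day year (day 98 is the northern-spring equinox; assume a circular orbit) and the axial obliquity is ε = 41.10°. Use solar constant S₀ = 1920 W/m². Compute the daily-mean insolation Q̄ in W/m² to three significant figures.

Solar longitude: λ_s = 360° × (332 − 98)/409.30 = 205.815°.
sin δ = sin 41.10° × sin 205.815° = -0.28626, so δ = -16.634°.
cos H₀ = −tan(+76.1°) tan(-16.634°) = 1.2073 ≥ 1 ⇒ polar night, H₀ = 0 and Q̄ = 0.

Q̄ ≈ 0.00 W/m²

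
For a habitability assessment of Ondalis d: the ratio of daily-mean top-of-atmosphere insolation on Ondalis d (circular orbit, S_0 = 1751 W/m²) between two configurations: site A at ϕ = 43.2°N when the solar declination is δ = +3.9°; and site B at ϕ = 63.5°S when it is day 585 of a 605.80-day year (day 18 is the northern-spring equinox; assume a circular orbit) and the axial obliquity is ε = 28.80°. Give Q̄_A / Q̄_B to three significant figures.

Q̄_A / Q̄_B ≈ 1.09

— Configuration A (ϕ=+43.2°):
cos h₀ = −tan(+43.2°) tan(+3.900°) = -0.0640, h₀ = 1.6349 rad.
Bracket: h₀ sin ϕ sin δ + cos ϕ cos δ sin h₀ = 1.6349×0.68455×0.06802 + 0.72897×0.99768×0.99795 = 0.076126 + 0.725788 = 0.801914.
Q̄ = (S_0/π) × [bracket] = (1751/π) × 0.801914 = 446.96 W/m².
— Configuration B (ϕ=-63.5°):
Solar longitude: L_s = 360° × (585 − 18)/605.80 = 336.943°.
sin δ = sin 28.80° × sin 336.943° = -0.18868, so δ = -10.876°.
cos h₀ = −tan(-63.5°) tan(-10.876°) = -0.3854, h₀ = 1.9664 rad.
Bracket: h₀ sin ϕ sin δ + cos ϕ cos δ sin h₀ = 1.9664×-0.89493×-0.18868 + 0.44620×0.98204×0.92277 = 0.332037 + 0.404345 = 0.736382.
Q̄ = (S_0/π) × [bracket] = (1751/π) × 0.736382 = 410.43 W/m².
Ratio Q̄_A / Q̄_B = 446.96 / 410.43 = 1.089.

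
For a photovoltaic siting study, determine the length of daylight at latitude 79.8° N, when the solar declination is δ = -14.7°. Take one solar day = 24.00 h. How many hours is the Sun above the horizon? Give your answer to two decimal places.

0.00 h

cos H₀ = −tan φ · tan δ = 1.4581 ≥ 1, so the Sun never rises (polar night) and H₀ = 0.
Daylight = 2H₀/(2π) × 24.00 h = (0.0000/π) × 24.00 = 0.00 h.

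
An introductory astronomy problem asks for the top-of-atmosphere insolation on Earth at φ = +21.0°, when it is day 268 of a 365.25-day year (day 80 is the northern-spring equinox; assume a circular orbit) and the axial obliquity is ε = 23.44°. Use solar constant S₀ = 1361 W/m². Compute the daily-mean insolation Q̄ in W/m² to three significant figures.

Solar longitude: λ_s = 360° × (268 − 80)/365.25 = 185.298°.
sin δ = sin 23.44° × sin 185.298° = -0.03673, so δ = -2.105°.
cos H₀ = −tan(+21.0°) tan(-2.105°) = 0.0141, H₀ = 1.5567 rad.
Bracket: H₀ sin φ sin δ + cos φ cos δ sin H₀ = 1.5567×0.35837×-0.03673 + 0.93358×0.99933×0.99990 = -0.020491 + 0.932861 = 0.912370.
Q̄ = (S₀/π) × [bracket] = (1361/π) × 0.912370 = 395.3 W/m².

Q̄ ≈ 395 W/m²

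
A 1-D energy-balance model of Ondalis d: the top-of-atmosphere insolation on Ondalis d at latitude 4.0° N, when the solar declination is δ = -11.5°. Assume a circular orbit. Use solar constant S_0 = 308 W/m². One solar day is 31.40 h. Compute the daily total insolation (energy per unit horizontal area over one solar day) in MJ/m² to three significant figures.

10.6 MJ/m²

cos h₀ = −tan(+4.0°) tan(-11.500°) = 0.0142, h₀ = 1.5566 rad.
Bracket: h₀ sin ϕ sin δ + cos ϕ cos δ sin h₀ = 1.5566×0.06976×-0.19937 + 0.99756×0.97992×0.99990 = -0.021649 + 0.977431 = 0.955782.
Q̄ = (S_0/π) × [bracket] = (308/π) × 0.955782 = 93.704 W/m².
Daily total = Q̄ × 31.40 h × 3600 s/h = 93.704 × 31.40 × 3600 / 10⁶ = 10.59 MJ/m².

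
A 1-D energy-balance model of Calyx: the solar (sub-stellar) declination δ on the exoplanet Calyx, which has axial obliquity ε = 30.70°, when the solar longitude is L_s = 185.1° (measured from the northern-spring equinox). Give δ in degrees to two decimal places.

δ = -2.60°

sin δ = sin ε · sin L_s = sin 30.70° × sin 185.1° = -0.045384.
δ = arcsin(-0.045384) = -2.60°.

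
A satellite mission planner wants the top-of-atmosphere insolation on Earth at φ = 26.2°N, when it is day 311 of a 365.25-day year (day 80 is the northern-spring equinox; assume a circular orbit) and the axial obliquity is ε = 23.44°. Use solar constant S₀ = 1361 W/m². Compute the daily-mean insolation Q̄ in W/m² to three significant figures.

Q̄ ≈ 287 W/m²

Solar longitude: λ_s = 360° × (311 − 80)/365.25 = 227.680°.
sin δ = sin 23.44° × sin 227.680° = -0.29412, so δ = -17.105°.
cos H₀ = −tan(+26.2°) tan(-17.105°) = 0.1514, H₀ = 1.4188 rad.
Bracket: H₀ sin φ sin δ + cos φ cos δ sin H₀ = 1.4188×0.44151×-0.29412 + 0.89726×0.95577×0.98847 = -0.184241 + 0.847686 = 0.663445.
Q̄ = (S₀/π) × [bracket] = (1361/π) × 0.663445 = 287.4 W/m².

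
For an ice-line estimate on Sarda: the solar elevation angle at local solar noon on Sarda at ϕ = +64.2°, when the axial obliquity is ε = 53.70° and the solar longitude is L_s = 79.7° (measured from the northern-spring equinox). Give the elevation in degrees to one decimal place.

Solar declination: sin δ = sin ε · sin L_s = sin 53.70° × sin 79.7° = 0.79294, so δ = +52.461°.
At local noon the hour angle is zero, so the zenith angle equals |ϕ − δ| = |+64.2° − (+52.461°)| = 11.739°.
Elevation = 90° − 11.739° = 78.3°.

78.3°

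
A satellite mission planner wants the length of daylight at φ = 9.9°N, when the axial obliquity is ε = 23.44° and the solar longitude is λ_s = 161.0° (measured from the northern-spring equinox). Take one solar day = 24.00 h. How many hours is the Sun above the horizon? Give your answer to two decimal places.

12.17 h

Solar declination: sin δ = sin ε · sin λ_s = sin 23.44° × sin 161.0° = 0.12951, so δ = +7.441°.
cos H₀ = −tan φ · tan δ = −tan(+9.9°) × tan(+7.441°) = -0.0228, so H₀ = 1.5936 rad = 91.31°.
Daylight = 2H₀/(2π) × 24.00 h = (1.5936/π) × 24.00 = 12.17 h.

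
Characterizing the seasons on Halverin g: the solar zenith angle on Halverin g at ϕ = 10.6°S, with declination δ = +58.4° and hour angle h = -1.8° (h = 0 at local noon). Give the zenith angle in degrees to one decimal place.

cos θ_z = sin ϕ sin δ + cos ϕ cos δ cos h = -0.156676 + 0.514790 = 0.358114.
θ_z = arccos(0.358114) = 69.0°.

θ_z = 69.0°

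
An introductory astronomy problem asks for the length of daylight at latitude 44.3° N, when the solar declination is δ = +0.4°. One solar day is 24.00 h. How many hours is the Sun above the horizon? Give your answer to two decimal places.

cos h₀ = −tan ϕ · tan δ = −tan(+44.3°) × tan(+0.400°) = -0.0068, so h₀ = 1.5776 rad = 90.39°.
Daylight = 2h₀/(2π) × 24.00 h = (1.5776/π) × 24.00 = 12.05 h.

12.05 h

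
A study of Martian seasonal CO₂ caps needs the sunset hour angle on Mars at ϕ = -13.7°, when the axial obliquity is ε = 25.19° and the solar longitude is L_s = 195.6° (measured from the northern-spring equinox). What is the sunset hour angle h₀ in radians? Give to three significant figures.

h₀ = 1.60 rad

Solar declination: sin δ = sin ε · sin L_s = sin 25.19° × sin 195.6° = -0.11446, so δ = -6.572°.
cos h₀ = −tan ϕ · tan δ = −tan(-13.7°) × tan(-6.572°) = -0.0281, so h₀ = 1.5989 rad = 91.61°.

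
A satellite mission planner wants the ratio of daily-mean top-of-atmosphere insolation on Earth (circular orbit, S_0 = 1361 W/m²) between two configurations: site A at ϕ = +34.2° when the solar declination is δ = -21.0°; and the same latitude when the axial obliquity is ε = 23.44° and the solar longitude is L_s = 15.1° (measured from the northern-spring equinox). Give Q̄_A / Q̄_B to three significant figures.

Q̄_A / Q̄_B ≈ 0.526

— Configuration A (ϕ=+34.2°):
cos h₀ = −tan(+34.2°) tan(-21.000°) = 0.2609, h₀ = 1.3069 rad.
Bracket: h₀ sin ϕ sin δ + cos ϕ cos δ sin h₀ = 1.3069×0.56208×-0.35837 + 0.82708×0.93358×0.96537 = -0.263252 + 0.745406 = 0.482154.
Q̄ = (S_0/π) × [bracket] = (1361/π) × 0.482154 = 208.88 W/m².
— Configuration B (ϕ=+34.2°):
Solar declination: sin δ = sin ε · sin L_s = sin 23.44° × sin 15.1° = 0.10363, so δ = +5.948°.
cos h₀ = −tan(+34.2°) tan(+5.948°) = -0.0708, h₀ = 1.6417 rad.
Bracket: h₀ sin ϕ sin δ + cos ϕ cos δ sin h₀ = 1.6417×0.56208×0.10363 + 0.82708×0.99462×0.99749 = 0.095626 + 0.820566 = 0.916192.
Q̄ = (S_0/π) × [bracket] = (1361/π) × 0.916192 = 396.91 W/m².
Ratio Q̄_A / Q̄_B = 208.88 / 396.91 = 0.5263.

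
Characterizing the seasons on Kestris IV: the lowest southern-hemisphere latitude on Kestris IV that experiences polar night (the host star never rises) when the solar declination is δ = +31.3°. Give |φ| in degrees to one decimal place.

|φ| = 58.7°

Polar night requires cos H₀ = −tan φ tan δ ≥ 1, i.e. tan φ tan δ ≤ −1.
The boundary is |tan φ| · |tan δ| = 1, so |φ| = 90° − |δ| = 90° − 31.3° = 58.7° in the southern hemisphere.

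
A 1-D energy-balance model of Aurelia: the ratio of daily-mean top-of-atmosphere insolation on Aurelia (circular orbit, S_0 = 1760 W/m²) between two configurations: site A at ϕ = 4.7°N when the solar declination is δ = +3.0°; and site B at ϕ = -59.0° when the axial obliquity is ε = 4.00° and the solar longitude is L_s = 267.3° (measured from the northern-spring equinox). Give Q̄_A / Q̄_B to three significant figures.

Q̄_A / Q̄_B ≈ 1.64

— Configuration A (ϕ=+4.7°):
cos h₀ = −tan(+4.7°) tan(+3.000°) = -0.0043, h₀ = 1.5751 rad.
Bracket: h₀ sin ϕ sin δ + cos ϕ cos δ sin h₀ = 1.5751×0.08194×0.05234 + 0.99664×0.99863×0.99999 = 0.006755 + 0.995265 = 1.002020.
Q̄ = (S_0/π) × [bracket] = (1760/π) × 1.002020 = 561.36 W/m².
— Configuration B (ϕ=-59.0°):
Solar declination: sin δ = sin ε · sin L_s = sin 4.00° × sin 267.3° = -0.06968, so δ = -3.996°.
cos h₀ = −tan(-59.0°) tan(-3.996°) = -0.1162, h₀ = 1.6873 rad.
Bracket: h₀ sin ϕ sin δ + cos ϕ cos δ sin h₀ = 1.6873×-0.85717×-0.06968 + 0.51504×0.99757×0.99322 = 0.100778 + 0.510305 = 0.611083.
Q̄ = (S_0/π) × [bracket] = (1760/π) × 0.611083 = 342.34 W/m².
Ratio Q̄_A / Q̄_B = 561.36 / 342.34 = 1.640.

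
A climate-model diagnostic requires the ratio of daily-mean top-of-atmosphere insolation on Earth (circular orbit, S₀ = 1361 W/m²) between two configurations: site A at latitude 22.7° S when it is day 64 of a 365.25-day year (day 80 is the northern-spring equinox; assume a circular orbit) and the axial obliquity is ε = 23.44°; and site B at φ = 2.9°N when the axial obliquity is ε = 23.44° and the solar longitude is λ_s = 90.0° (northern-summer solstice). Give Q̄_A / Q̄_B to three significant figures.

— Configuration A (φ=-22.7°):
Solar longitude: λ_s = 360° × (64 − 80)/365.25 = -15.770°, i.e. -15.770° + 360° = 344.230°.
sin δ = sin 23.44° × sin 344.230° = -0.10811, so δ = -6.206°.
cos H₀ = −tan(-22.7°) tan(-6.206°) = -0.0455, H₀ = 1.6163 rad.
Bracket: H₀ sin φ sin δ + cos φ cos δ sin H₀ = 1.6163×-0.38591×-0.10811 + 0.92254×0.99414×0.99896 = 0.067433 + 0.916180 = 0.983613.
Q̄ = (S₀/π) × [bracket] = (1361/π) × 0.983613 = 426.12 W/m².
— Configuration B (φ=+2.9°):
Solar declination: sin δ = sin ε · sin λ_s = sin 23.44° × sin 90.0° = 0.39779, so δ = +23.440°.
cos H₀ = −tan(+2.9°) tan(+23.440°) = -0.0220, H₀ = 1.5928 rad.
Bracket: H₀ sin φ sin δ + cos φ cos δ sin H₀ = 1.5928×0.05059×0.39779 + 0.99872×0.91748×0.99976 = 0.032054 + 0.916086 = 0.948140.
Q̄ = (S₀/π) × [bracket] = (1361/π) × 0.948140 = 410.75 W/m².
Ratio Q̄_A / Q̄_B = 426.12 / 410.75 = 1.037.

Q̄_A / Q̄_B ≈ 1.04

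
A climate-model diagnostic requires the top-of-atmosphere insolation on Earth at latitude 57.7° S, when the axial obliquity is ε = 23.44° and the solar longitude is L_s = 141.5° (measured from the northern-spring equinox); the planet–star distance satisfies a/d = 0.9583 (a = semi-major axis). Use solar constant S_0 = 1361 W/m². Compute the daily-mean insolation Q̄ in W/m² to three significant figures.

Solar declination: sin δ = sin ε · sin L_s = sin 23.44° × sin 141.5° = 0.24763, so δ = +14.337°.
cos h₀ = −tan(-57.7°) tan(+14.337°) = 0.4043, h₀ = 1.1546 rad.
Bracket: h₀ sin ϕ sin δ + cos ϕ cos δ sin h₀ = 1.1546×-0.84526×0.24763 + 0.53435×0.96885×0.91463 = -0.241671 + 0.473509 = 0.231838.
Inverse-square distance factor (a/d)² = 0.9583² = 0.918339.
Q̄ = (S_0/π) × 0.918339 × [bracket] = (1361/π) × 0.918339 × 0.231838 = 92.24 W/m².

Q̄ ≈ 92.2 W/m²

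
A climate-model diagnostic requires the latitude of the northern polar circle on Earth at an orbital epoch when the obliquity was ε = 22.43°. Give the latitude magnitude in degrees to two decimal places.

The polar circle is the lowest latitude that experiences at least one full rotation of continuous daylight at the northern-summer solstice; it lies at |ϕ| = 90° − ε = 90° − 22.43° = 67.57°.

67.57°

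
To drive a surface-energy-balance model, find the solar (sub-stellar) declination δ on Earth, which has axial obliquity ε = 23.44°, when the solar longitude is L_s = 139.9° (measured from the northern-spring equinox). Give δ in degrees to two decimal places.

δ = +14.85°

sin δ = sin ε · sin L_s = sin 23.44° × sin 139.9° = 0.256225.
δ = arcsin(0.256225) = +14.85°.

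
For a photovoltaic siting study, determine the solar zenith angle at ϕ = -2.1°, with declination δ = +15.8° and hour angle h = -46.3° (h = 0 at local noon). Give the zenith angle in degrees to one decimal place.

θ_z = 49.1°

cos θ_z = sin ϕ sin δ + cos ϕ cos δ cos h = -0.009977 + 0.664333 = 0.654356.
θ_z = arccos(0.654356) = 49.1°.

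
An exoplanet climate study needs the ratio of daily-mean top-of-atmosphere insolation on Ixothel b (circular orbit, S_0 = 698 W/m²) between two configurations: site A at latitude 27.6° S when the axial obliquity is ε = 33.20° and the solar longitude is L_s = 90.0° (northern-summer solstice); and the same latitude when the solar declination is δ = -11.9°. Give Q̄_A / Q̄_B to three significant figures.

Q̄_A / Q̄_B ≈ 0.378

— Configuration A (ϕ=-27.6°):
Solar declination: sin δ = sin ε · sin L_s = sin 33.20° × sin 90.0° = 0.54756, so δ = +33.200°.
cos h₀ = −tan(-27.6°) tan(+33.200°) = 0.3421, h₀ = 1.2216 rad.
Bracket: h₀ sin ϕ sin δ + cos ϕ cos δ sin h₀ = 1.2216×-0.46330×0.54756 + 0.88620×0.83676×0.93966 = -0.309901 + 0.696792 = 0.386891.
Q̄ = (S_0/π) × [bracket] = (698/π) × 0.386891 = 85.960 W/m².
— Configuration B (ϕ=-27.6°):
cos h₀ = −tan(-27.6°) tan(-11.900°) = -0.1102, h₀ = 1.6812 rad.
Bracket: h₀ sin ϕ sin δ + cos ϕ cos δ sin h₀ = 1.6812×-0.46330×-0.20620 + 0.88620×0.97851×0.99391 = 0.160609 + 0.861875 = 1.022484.
Q̄ = (S_0/π) × [bracket] = (698/π) × 1.022484 = 227.18 W/m².
Ratio Q̄_A / Q̄_B = 85.960 / 227.18 = 0.3784.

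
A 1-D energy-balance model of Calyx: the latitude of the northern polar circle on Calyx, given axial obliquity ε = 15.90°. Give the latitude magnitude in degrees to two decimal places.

The polar circle is the lowest latitude that experiences at least one full rotation of continuous daylight at the northern-summer solstice; it lies at |ϕ| = 90° − ε = 90° − 15.90° = 74.10°.

74.10°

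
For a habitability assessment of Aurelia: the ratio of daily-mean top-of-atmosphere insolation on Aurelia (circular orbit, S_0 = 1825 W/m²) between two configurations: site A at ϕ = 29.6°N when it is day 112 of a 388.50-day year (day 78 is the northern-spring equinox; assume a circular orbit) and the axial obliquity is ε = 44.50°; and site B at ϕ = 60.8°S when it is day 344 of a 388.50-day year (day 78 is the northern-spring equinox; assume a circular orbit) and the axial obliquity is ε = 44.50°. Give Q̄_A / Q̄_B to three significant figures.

Q̄_A / Q̄_B ≈ 0.632

— Configuration A (ϕ=+29.6°):
Solar longitude: L_s = 360° × (112 − 78)/388.50 = 31.506°.
sin δ = sin 44.50° × sin 31.506° = 0.36628, so δ = +21.487°.
cos h₀ = −tan(+29.6°) tan(+21.487°) = -0.2236, h₀ = 1.7963 rad.
Bracket: h₀ sin ϕ sin δ + cos ϕ cos δ sin h₀ = 1.7963×0.49394×0.36628 + 0.86949×0.93050×0.97468 = 0.324987 + 0.788575 = 1.113562.
Q̄ = (S_0/π) × [bracket] = (1825/π) × 1.113562 = 646.89 W/m².
— Configuration B (ϕ=-60.8°):
Solar longitude: L_s = 360° × (344 − 78)/388.50 = 246.486°.
sin δ = sin 44.50° × sin 246.486° = -0.64271, so δ = -39.994°.
cos h₀ = −tan(-60.8°) tan(-39.994°) = -1.5011 ≤ −1 ⇒ polar day, h₀ = π.
Bracket: h₀ sin ϕ sin δ + cos ϕ cos δ sin h₀ = 3.1416×-0.87292×-0.64271 + 0.48786×0.76611×0.00000 = 1.762546 + 0.000000 = 1.762546.
Q̄ = (S_0/π) × [bracket] = (1825/π) × 1.762546 = 1023.9 W/m².
Ratio Q̄_A / Q̄_B = 646.89 / 1023.9 = 0.6318.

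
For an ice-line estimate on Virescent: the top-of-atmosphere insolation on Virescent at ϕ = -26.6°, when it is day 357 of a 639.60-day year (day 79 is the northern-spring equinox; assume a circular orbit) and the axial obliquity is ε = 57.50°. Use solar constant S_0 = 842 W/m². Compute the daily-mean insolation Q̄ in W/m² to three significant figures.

Q̄ ≈ 166 W/m²

Solar longitude: L_s = 360° × (357 − 79)/639.60 = 156.473°.
sin δ = sin 57.50° × sin 156.473° = 0.33667, so δ = +19.674°.
cos h₀ = −tan(-26.6°) tan(+19.674°) = 0.1790, h₀ = 1.3908 rad.
Bracket: h₀ sin ϕ sin δ + cos ϕ cos δ sin h₀ = 1.3908×-0.44776×0.33667 + 0.89415×0.94162×0.98384 = -0.209659 + 0.828344 = 0.618685.
Q̄ = (S_0/π) × [bracket] = (842/π) × 0.618685 = 165.8 W/m².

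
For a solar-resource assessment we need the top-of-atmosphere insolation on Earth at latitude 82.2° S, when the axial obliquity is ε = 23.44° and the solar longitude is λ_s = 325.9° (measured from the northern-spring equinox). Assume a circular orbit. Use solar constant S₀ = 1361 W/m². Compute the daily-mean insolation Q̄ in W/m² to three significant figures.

Q̄ ≈ 301 W/m²

Solar declination: sin δ = sin ε · sin λ_s = sin 23.44° × sin 325.9° = -0.22302, so δ = -12.886°.
cos H₀ = −tan(-82.2°) tan(-12.886°) = -1.6701 ≤ −1 ⇒ polar day, H₀ = π.
Bracket: H₀ sin φ sin δ + cos φ cos δ sin H₀ = 3.1416×-0.99075×-0.22302 + 0.13572×0.97481×0.00000 = 0.694159 + 0.000000 = 0.694159.
Q̄ = (S₀/π) × [bracket] = (1361/π) × 0.694159 = 300.7 W/m².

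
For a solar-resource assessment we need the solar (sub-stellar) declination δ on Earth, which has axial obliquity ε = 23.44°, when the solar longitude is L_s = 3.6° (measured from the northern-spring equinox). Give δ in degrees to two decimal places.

sin δ = sin ε · sin L_s = sin 23.44° × sin 3.6° = 0.024977.
δ = arcsin(0.024977) = +1.43°.

δ = +1.43°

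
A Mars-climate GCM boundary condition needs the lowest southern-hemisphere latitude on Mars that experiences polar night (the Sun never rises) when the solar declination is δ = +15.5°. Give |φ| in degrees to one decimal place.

|φ| = 74.5°

Polar night requires cos H₀ = −tan φ tan δ ≥ 1, i.e. tan φ tan δ ≤ −1.
The boundary is |tan φ| · |tan δ| = 1, so |φ| = 90° − |δ| = 90° − 15.5° = 74.5° in the southern hemisphere.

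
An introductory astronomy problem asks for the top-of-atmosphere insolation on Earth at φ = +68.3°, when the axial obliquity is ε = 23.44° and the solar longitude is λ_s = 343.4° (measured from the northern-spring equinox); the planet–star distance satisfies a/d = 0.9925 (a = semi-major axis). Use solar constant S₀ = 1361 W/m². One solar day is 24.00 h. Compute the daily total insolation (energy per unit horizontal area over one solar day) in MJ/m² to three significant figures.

Solar declination: sin δ = sin ε · sin λ_s = sin 23.44° × sin 343.4° = -0.11364, so δ = -6.525°.
cos H₀ = −tan(+68.3°) tan(-6.525°) = 0.2874, H₀ = 1.2792 rad.
Bracket: H₀ sin φ sin δ + cos φ cos δ sin H₀ = 1.2792×0.92913×-0.11364 + 0.36975×0.99352×0.95780 = -0.135066 + 0.351852 = 0.216786.
Inverse-square distance factor (a/d)² = 0.9925² = 0.985056.
Q̄ = (S₀/π) × 0.985056 × [bracket] = (1361/π) × 0.985056 × 0.216786 = 92.512 W/m².
Daily total = Q̄ × 24.00 h × 3600 s/h = 92.512 × 24.00 × 3600 / 10⁶ = 7.993 MJ/m².

7.99 MJ/m²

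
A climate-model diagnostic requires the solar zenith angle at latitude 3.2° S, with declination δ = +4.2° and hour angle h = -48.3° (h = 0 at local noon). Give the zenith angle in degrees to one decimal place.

cos θ_z = sin ϕ sin δ + cos ϕ cos δ cos h = -0.004088 + 0.662409 = 0.658321.
θ_z = arccos(0.658321) = 48.8°.

θ_z = 48.8°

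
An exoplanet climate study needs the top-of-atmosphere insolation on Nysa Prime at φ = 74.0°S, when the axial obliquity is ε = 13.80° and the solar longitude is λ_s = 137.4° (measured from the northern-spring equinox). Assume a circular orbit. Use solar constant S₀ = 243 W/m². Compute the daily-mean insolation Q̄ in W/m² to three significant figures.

Solar declination: sin δ = sin ε · sin λ_s = sin 13.80° × sin 137.4° = 0.16146, so δ = +9.292°.
cos H₀ = −tan(-74.0°) tan(+9.292°) = 0.5706, H₀ = 0.9636 rad.
Bracket: H₀ sin φ sin δ + cos φ cos δ sin H₀ = 0.9636×-0.96126×0.16146 + 0.27564×0.98688×0.82126 = -0.149556 + 0.223402 = 0.073846.
Q̄ = (S₀/π) × [bracket] = (243/π) × 0.073846 = 5.712 W/m².

Q̄ ≈ 5.71 W/m²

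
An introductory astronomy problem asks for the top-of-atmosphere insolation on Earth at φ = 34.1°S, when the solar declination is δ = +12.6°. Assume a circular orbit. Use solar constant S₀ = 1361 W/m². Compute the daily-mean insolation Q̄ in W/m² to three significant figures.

Q̄ ≈ 271 W/m²

cos H₀ = −tan(-34.1°) tan(+12.600°) = 0.1513, H₀ = 1.4189 rad.
Bracket: H₀ sin φ sin δ + cos φ cos δ sin H₀ = 1.4189×-0.56064×0.21814 + 0.82806×0.97592×0.98848 = -0.173529 + 0.798811 = 0.625282.
Q̄ = (S₀/π) × [bracket] = (1361/π) × 0.625282 = 270.9 W/m².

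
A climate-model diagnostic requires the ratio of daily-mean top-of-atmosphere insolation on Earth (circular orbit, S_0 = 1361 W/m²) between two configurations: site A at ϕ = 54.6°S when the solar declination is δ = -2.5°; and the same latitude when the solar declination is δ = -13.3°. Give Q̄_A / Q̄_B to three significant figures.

— Configuration A (ϕ=-54.6°):
cos h₀ = −tan(-54.6°) tan(-2.500°) = -0.0614, h₀ = 1.6323 rad.
Bracket: h₀ sin ϕ sin δ + cos ϕ cos δ sin h₀ = 1.6323×-0.81513×-0.04362 + 0.57928×0.99905×0.99811 = 0.058038 + 0.577636 = 0.635674.
Q̄ = (S_0/π) × [bracket] = (1361/π) × 0.635674 = 275.39 W/m².
— Configuration B (ϕ=-54.6°):
cos h₀ = −tan(-54.6°) tan(-13.300°) = -0.3326, h₀ = 1.9099 rad.
Bracket: h₀ sin ϕ sin δ + cos ϕ cos δ sin h₀ = 1.9099×-0.81513×-0.23005 + 0.57928×0.97318×0.94306 = 0.358146 + 0.531644 = 0.889790.
Q̄ = (S_0/π) × [bracket] = (1361/π) × 0.889790 = 385.47 W/m².
Ratio Q̄_A / Q̄_B = 275.39 / 385.47 = 0.7144.

Q̄_A / Q̄_B ≈ 0.714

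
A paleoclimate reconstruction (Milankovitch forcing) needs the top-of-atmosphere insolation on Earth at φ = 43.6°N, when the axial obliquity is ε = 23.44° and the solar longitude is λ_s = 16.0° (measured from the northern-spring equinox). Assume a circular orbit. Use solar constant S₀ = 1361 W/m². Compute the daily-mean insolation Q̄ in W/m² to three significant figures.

Solar declination: sin δ = sin ε · sin λ_s = sin 23.44° × sin 16.0° = 0.10965, so δ = +6.295°.
cos H₀ = −tan(+43.6°) tan(+6.295°) = -0.1050, H₀ = 1.6760 rad.
Bracket: H₀ sin φ sin δ + cos φ cos δ sin H₀ = 1.6760×0.68962×0.10965 + 0.72417×0.99397×0.99447 = 0.126734 + 0.715823 = 0.842557.
Q̄ = (S₀/π) × [bracket] = (1361/π) × 0.842557 = 365.0 W/m².

Q̄ ≈ 365 W/m²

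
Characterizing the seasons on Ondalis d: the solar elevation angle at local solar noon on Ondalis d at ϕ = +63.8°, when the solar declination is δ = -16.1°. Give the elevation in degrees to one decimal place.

At local noon the hour angle is zero, so the zenith angle equals |ϕ − δ| = |+63.8° − (-16.100°)| = 79.900°.
Elevation = 90° − 79.900° = 10.1°.

10.1°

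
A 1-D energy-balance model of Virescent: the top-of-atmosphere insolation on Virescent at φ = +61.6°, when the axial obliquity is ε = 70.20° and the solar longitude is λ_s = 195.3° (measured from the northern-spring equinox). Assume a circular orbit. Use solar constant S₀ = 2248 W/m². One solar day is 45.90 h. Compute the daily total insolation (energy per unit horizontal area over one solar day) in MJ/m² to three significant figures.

20.2 MJ/m²

Solar declination: sin δ = sin ε · sin λ_s = sin 70.20° × sin 195.3° = -0.24827, so δ = -14.375°.
cos H₀ = −tan(+61.6°) tan(-14.375°) = 0.4740, H₀ = 1.0770 rad.
Bracket: H₀ sin φ sin δ + cos φ cos δ sin H₀ = 1.0770×0.87965×-0.24827 + 0.47562×0.96869×0.88052 = -0.235207 + 0.405681 = 0.170474.
Q̄ = (S₀/π) × [bracket] = (2248/π) × 0.170474 = 121.98 W/m².
Daily total = Q̄ × 45.90 h × 3600 s/h = 121.98 × 45.90 × 3600 / 10⁶ = 20.16 MJ/m².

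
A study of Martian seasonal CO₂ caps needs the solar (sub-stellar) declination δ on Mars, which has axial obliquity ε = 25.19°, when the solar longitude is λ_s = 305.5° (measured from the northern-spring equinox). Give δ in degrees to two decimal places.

δ = -20.27°

sin δ = sin ε · sin λ_s = sin 25.19° × sin 305.5° = -0.346505.
δ = arcsin(-0.346505) = -20.27°.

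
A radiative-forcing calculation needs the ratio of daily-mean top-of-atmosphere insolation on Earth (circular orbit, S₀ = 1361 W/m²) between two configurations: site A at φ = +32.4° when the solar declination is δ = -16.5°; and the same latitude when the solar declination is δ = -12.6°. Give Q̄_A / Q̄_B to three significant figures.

Q̄_A / Q̄_B ≈ 0.902

— Configuration A (φ=+32.4°):
cos H₀ = −tan(+32.4°) tan(-16.500°) = 0.1880, H₀ = 1.3817 rad.
Bracket: H₀ sin φ sin δ + cos φ cos δ sin H₀ = 1.3817×0.53583×-0.28402 + 0.84433×0.95882×0.98217 = -0.210276 + 0.795126 = 0.584850.
Q̄ = (S₀/π) × [bracket] = (1361/π) × 0.584850 = 253.37 W/m².
— Configuration B (φ=+32.4°):
cos H₀ = −tan(+32.4°) tan(-12.600°) = 0.1419, H₀ = 1.4285 rad.
Bracket: H₀ sin φ sin δ + cos φ cos δ sin H₀ = 1.4285×0.53583×-0.21814 + 0.84433×0.97592×0.98989 = -0.166972 + 0.815668 = 0.648696.
Q̄ = (S₀/π) × [bracket] = (1361/π) × 0.648696 = 281.03 W/m².
Ratio Q̄_A / Q̄_B = 253.37 / 281.03 = 0.9016.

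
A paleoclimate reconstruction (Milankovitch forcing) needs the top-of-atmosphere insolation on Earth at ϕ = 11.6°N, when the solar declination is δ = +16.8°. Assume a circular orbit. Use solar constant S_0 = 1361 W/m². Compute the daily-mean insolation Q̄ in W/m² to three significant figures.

Q̄ ≈ 447 W/m²

cos h₀ = −tan(+11.6°) tan(+16.800°) = -0.0620, h₀ = 1.6328 rad.
Bracket: h₀ sin ϕ sin δ + cos ϕ cos δ sin h₀ = 1.6328×0.20108×0.28903 + 0.97958×0.95732×0.99808 = 0.094895 + 0.935971 = 1.030866.
Q̄ = (S_0/π) × [bracket] = (1361/π) × 1.030866 = 446.6 W/m².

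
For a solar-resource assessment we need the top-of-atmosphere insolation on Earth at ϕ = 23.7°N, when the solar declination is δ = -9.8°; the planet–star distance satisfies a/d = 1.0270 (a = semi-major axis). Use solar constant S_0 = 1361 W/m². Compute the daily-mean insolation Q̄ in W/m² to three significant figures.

Q̄ ≈ 364 W/m²

cos h₀ = −tan(+23.7°) tan(-9.800°) = 0.0758, h₀ = 1.4949 rad.
Bracket: h₀ sin ϕ sin δ + cos ϕ cos δ sin h₀ = 1.4949×0.40195×-0.17021 + 0.91566×0.98541×0.99712 = -0.102275 + 0.899702 = 0.797427.
Inverse-square distance factor (a/d)² = 1.0270² = 1.054729.
Q̄ = (S_0/π) × 1.054729 × [bracket] = (1361/π) × 1.054729 × 0.797427 = 364.4 W/m².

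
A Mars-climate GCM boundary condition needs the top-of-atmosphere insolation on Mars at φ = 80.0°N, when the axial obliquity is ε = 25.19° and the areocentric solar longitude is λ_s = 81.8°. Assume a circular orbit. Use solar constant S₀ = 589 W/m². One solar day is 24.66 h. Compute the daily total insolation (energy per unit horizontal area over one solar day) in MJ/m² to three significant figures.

sin δ = sin 25.19° × sin 81.8° = 0.42127, so δ = +24.915°.
cos H₀ = −tan(+80.0°) tan(+24.915°) = -2.6343 ≤ −1 ⇒ polar day, H₀ = π.
Bracket: H₀ sin φ sin δ + cos φ cos δ sin H₀ = 3.1416×0.98481×0.42127 + 0.17365×0.90694×0.00000 = 1.303358 + 0.000000 = 1.303358.
Q̄ = (S₀/π) × [bracket] = (589/π) × 1.303358 = 244.36 W/m².
Daily total = Q̄ × 24.66 h × 3600 s/h = 244.36 × 24.66 × 3600 / 10⁶ = 21.69 MJ/m².

21.7 MJ/m²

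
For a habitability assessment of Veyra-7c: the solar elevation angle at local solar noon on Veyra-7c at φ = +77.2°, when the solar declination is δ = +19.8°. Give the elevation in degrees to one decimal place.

At local noon the hour angle is zero, so the zenith angle equals |φ − δ| = |+77.2° − (+19.800°)| = 57.400°.
Elevation = 90° − 57.400° = 32.6°.

32.6°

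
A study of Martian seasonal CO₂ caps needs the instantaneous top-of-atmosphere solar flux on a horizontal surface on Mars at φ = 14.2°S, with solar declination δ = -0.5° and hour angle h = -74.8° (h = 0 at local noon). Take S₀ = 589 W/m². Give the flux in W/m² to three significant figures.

151 W/m²

cos θ_z = sin φ sin δ + cos φ cos δ cos h = 0.002141 + 0.254168 = 0.256309.
Flux = S₀ · cos θ_z = 589 × 0.256309 = 151.0 W/m².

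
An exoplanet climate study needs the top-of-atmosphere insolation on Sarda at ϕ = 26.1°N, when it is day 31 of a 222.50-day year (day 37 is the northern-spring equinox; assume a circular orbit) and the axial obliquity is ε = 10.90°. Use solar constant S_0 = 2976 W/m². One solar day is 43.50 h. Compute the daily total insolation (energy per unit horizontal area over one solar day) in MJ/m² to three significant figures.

130 MJ/m²

Solar longitude: L_s = 360° × (31 − 37)/222.50 = -9.708°, i.e. -9.708° + 360° = 350.292°.
sin δ = sin 10.90° × sin 350.292° = -0.03189, so δ = -1.827°.
cos h₀ = −tan(+26.1°) tan(-1.827°) = 0.0156, h₀ = 1.5552 rad.
Bracket: h₀ sin ϕ sin δ + cos ϕ cos δ sin h₀ = 1.5552×0.43994×-0.03189 + 0.89803×0.99949×0.99988 = -0.021819 + 0.897464 = 0.875645.
Q̄ = (S_0/π) × [bracket] = (2976/π) × 0.875645 = 829.49 W/m².
Daily total = Q̄ × 43.50 h × 3600 s/h = 829.49 × 43.50 × 3600 / 10⁶ = 129.9 MJ/m².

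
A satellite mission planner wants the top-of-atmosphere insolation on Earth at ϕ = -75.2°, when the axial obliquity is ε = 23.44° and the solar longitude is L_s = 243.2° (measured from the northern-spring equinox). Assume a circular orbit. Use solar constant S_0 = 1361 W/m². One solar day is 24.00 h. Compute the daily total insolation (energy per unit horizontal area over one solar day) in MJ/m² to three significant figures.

40.4 MJ/m²

Solar declination: sin δ = sin ε · sin L_s = sin 23.44° × sin 243.2° = -0.35506, so δ = -20.797°.
cos h₀ = −tan(-75.2°) tan(-20.797°) = -1.4375 ≤ −1 ⇒ polar day, h₀ = π.
Bracket: h₀ sin ϕ sin δ + cos ϕ cos δ sin h₀ = 3.1416×-0.96682×-0.35506 + 0.25545×0.93484×0.00000 = 1.078446 + 0.000000 = 1.078446.
Q̄ = (S_0/π) × [bracket] = (1361/π) × 1.078446 = 467.20 W/m².
Daily total = Q̄ × 24.00 h × 3600 s/h = 467.20 × 24.00 × 3600 / 10⁶ = 40.37 MJ/m².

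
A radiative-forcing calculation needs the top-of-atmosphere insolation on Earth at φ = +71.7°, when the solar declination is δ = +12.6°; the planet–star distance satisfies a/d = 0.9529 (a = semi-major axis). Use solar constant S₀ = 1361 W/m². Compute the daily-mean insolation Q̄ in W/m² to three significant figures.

cos H₀ = −tan(+71.7°) tan(+12.600°) = -0.6759, H₀ = 2.3130 rad.
Bracket: H₀ sin φ sin δ + cos φ cos δ sin H₀ = 2.3130×0.94943×0.21814 + 0.31399×0.97592×0.73701 = 0.479042 + 0.225841 = 0.704883.
Inverse-square distance factor (a/d)² = 0.9529² = 0.908018.
Q̄ = (S₀/π) × 0.908018 × [bracket] = (1361/π) × 0.908018 × 0.704883 = 277.3 W/m².

Q̄ ≈ 277 W/m²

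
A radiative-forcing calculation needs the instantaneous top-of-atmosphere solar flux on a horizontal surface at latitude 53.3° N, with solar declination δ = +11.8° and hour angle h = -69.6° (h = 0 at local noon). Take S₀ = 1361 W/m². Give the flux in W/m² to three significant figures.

cos θ_z = sin φ sin δ + cos φ cos δ cos h = 0.163960 + 0.203913 = 0.367873.
Flux = S₀ · cos θ_z = 1361 × 0.367873 = 500.7 W/m².

501 W/m²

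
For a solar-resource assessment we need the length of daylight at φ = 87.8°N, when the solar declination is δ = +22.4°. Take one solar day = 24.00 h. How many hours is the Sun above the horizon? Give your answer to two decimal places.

24.00 h

Sunrise equation: cos H₀ = −tan φ · tan δ = -10.7291 ≤ −1, so the Sun never sets (polar day) and H₀ = π.
Daylight = 2H₀/(2π) × 24.00 h = (3.1416/π) × 24.00 = 24.00 h.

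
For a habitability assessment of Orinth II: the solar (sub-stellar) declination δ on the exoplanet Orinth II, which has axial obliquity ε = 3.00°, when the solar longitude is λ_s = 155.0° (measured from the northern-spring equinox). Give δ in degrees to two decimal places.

sin δ = sin ε · sin λ_s = sin 3.00° × sin 155.0° = 0.022118.
δ = arcsin(0.022118) = +1.27°.

δ = +1.27°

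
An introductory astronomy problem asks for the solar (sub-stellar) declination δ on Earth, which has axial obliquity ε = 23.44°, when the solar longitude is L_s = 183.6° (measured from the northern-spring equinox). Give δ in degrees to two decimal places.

sin δ = sin ε · sin L_s = sin 23.44° × sin 183.6° = -0.024977.
δ = arcsin(-0.024977) = -1.43°.

δ = -1.43°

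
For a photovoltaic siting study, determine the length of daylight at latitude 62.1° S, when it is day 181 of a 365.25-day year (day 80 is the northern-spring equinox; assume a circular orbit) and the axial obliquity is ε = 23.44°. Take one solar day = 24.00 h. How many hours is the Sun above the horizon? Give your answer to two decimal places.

4.85 h

Solar longitude: λ_s = 360° × (181 − 80)/365.25 = 99.548°.
sin δ = sin 23.44° × sin 99.548° = 0.39228, so δ = +23.096°.
cos H₀ = −tan φ · tan δ = −tan(-62.1°) × tan(+23.096°) = 0.8054, so H₀ = 0.6344 rad = 36.35°.
Daylight = 2H₀/(2π) × 24.00 h = (0.6344/π) × 24.00 = 4.85 h.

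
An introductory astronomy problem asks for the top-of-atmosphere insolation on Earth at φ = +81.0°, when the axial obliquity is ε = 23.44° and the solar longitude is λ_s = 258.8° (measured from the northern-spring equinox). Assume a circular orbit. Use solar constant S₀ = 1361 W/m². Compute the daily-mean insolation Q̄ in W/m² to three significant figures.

Q̄ ≈ 0.00 W/m²

Solar declination: sin δ = sin ε · sin λ_s = sin 23.44° × sin 258.8° = -0.39021, so δ = -22.968°.
cos H₀ = −tan(+81.0°) tan(-22.968°) = 2.6758 ≥ 1 ⇒ polar night, H₀ = 0 and Q̄ = 0.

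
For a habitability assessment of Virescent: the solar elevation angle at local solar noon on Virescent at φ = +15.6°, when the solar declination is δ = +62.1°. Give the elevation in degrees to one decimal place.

At local noon the hour angle is zero, so the zenith angle equals |φ − δ| = |+15.6° − (+62.100°)| = 46.500°.
Elevation = 90° − 46.500° = 43.5°.

43.5°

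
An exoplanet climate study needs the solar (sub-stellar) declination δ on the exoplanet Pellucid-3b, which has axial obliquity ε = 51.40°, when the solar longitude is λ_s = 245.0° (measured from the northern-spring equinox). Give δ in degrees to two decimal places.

sin δ = sin ε · sin λ_s = sin 51.40° × sin 245.0° = -0.708298.
δ = arcsin(-0.708298) = -45.10°.

δ = -45.10°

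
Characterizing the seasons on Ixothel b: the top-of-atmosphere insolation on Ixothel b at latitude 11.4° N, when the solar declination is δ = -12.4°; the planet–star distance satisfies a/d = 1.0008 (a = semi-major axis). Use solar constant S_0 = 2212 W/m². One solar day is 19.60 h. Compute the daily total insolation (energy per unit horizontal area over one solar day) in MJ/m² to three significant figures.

44.4 MJ/m²

cos h₀ = −tan(+11.4°) tan(-12.400°) = 0.0443, h₀ = 1.5264 rad.
Bracket: h₀ sin ϕ sin δ + cos ϕ cos δ sin h₀ = 1.5264×0.19766×-0.21474 + 0.98027×0.97667×0.99902 = -0.064789 + 0.956462 = 0.891673.
Inverse-square distance factor (a/d)² = 1.0008² = 1.001601.
Q̄ = (S_0/π) × 1.001601 × [bracket] = (2212/π) × 1.001601 × 0.891673 = 628.83 W/m².
Daily total = Q̄ × 19.60 h × 3600 s/h = 628.83 × 19.60 × 3600 / 10⁶ = 44.37 MJ/m².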